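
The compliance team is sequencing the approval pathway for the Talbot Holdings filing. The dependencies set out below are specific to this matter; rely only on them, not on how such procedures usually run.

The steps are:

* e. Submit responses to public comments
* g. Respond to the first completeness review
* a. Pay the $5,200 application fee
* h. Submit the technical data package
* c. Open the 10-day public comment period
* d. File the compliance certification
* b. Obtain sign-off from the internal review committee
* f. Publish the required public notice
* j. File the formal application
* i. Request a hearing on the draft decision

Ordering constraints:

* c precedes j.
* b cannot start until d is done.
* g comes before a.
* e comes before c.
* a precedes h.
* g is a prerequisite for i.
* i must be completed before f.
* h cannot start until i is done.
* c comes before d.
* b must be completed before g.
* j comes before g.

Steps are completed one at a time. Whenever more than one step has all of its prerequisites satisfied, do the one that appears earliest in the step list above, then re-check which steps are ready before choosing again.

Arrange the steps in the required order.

e → c → d → b → j → g → a → i → h → f

e is the only step with nothing outstanding, so it goes first.
That leaves c as the only ready step → c.
d and j are both available; d is listed earlier → d.
b now also ready, so the ready set is {b, j}; b is listed earlier → b.
j needed c, now all done → j.
g needed b and j, now all done → g.
a and i are both available; a is listed earlier → a.
i needed g, now all done → i.
Now h and f have their prerequisites met. h is listed earlier, so h next.
f is the only step now ready → f.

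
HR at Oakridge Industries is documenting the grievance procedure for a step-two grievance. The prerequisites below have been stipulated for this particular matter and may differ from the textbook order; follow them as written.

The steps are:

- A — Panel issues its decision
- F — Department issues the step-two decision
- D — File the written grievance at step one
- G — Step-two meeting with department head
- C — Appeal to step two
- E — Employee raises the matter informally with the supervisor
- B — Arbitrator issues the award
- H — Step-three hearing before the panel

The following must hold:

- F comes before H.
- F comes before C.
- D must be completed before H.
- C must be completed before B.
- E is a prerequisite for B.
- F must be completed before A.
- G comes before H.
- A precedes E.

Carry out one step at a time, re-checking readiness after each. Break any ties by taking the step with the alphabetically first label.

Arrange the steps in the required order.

D, F and G have no prerequisites; D has the earlier label, so D is first.
Now F and G have their prerequisites met. F has the earlier label, so F next.
A and C now also ready, so the ready set is {A, C, G}; A has the earlier label → A.
E now also ready, so the ready set is {C, E, G}; C has the earlier label → C.
Now E and G have their prerequisites met. E has the earlier label, so E next.
Now B and G have their prerequisites met. B has the earlier label, so B next.
Next only G has its prerequisites met → G.
H is the only step now ready → H.

D, F, A, C, E, B, G, H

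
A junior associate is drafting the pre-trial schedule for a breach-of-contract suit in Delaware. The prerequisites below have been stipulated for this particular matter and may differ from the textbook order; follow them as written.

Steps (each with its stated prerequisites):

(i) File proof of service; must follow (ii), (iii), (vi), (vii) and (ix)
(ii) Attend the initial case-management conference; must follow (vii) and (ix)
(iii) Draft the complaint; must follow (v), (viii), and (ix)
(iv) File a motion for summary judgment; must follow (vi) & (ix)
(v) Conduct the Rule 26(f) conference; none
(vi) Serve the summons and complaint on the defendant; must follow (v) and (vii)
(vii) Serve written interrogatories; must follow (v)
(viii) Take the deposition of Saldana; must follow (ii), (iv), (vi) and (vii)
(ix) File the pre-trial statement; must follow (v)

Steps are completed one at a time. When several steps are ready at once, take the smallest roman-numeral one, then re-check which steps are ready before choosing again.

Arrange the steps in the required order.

(v), (vii), (vi), (ix), (ii), (iv), (viii), (iii), (i)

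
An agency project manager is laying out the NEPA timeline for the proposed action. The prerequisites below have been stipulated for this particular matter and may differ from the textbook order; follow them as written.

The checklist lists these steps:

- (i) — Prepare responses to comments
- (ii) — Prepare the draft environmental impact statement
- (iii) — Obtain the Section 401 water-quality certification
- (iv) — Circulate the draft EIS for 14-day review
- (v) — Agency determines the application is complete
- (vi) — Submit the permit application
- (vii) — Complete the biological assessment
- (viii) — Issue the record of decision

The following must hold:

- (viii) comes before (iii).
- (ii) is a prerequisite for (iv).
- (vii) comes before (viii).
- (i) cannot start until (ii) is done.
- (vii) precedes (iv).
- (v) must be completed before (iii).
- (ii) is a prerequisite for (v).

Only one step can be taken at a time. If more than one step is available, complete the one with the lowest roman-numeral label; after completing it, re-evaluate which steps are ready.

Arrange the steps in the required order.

(ii), (vi) and (vii) have no prerequisites; (ii) has the earlier label, so (ii) is first.
(i) and (v) now also ready, so the ready set is {(i), (v), (vi), (vii)}; (i) has the earlier label → (i).
(v), (vi) and (vii) are all available; (v) has the earlier label → (v).
Ready: (vi) and (vii). (vi) has the earlier label → (vi).
(vii) is the only step now ready → (vii).
Now (iv) and (viii) have their prerequisites met. (iv) has the earlier label, so (iv) next.
(viii) needed (vii), now all done → (viii).
That leaves (iii) as the only ready step → (iii).

(ii) (i) (v) (vi) (vii) (iv) (viii) (iii)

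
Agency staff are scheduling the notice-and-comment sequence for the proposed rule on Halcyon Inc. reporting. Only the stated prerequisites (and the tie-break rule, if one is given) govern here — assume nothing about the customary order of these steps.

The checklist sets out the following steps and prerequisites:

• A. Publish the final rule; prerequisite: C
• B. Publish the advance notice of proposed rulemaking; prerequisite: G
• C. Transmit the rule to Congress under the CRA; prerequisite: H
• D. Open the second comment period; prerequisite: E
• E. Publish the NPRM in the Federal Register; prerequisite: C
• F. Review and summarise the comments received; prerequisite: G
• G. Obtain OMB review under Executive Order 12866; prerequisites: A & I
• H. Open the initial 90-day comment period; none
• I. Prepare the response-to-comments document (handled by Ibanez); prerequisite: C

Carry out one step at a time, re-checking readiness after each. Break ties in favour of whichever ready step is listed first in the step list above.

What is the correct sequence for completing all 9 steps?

H → C → A → E → D → I → G → B → F

Only H has no prerequisites, so it is first.
Next only C has its prerequisites met → C.
Now A, E and I have their prerequisites met. A is listed earlier, so A next.
Ready: E and I. E is listed earlier → E.
D now also ready, so the ready set is {D, I}; D is listed earlier → D.
I needed C, now all done → I.
That leaves G as the only ready step → G.
Ready: B and F. B is listed earlier → B.
F needed G, now all done → F.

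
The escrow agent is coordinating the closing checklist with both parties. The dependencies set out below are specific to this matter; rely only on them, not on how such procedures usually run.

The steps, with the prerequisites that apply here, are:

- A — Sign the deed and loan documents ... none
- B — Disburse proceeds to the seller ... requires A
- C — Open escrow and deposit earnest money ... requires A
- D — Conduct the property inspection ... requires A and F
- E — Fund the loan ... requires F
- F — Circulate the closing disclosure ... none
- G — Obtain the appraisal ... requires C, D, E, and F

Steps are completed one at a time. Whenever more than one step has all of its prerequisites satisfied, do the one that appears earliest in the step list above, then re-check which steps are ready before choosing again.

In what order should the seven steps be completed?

A B C F D E G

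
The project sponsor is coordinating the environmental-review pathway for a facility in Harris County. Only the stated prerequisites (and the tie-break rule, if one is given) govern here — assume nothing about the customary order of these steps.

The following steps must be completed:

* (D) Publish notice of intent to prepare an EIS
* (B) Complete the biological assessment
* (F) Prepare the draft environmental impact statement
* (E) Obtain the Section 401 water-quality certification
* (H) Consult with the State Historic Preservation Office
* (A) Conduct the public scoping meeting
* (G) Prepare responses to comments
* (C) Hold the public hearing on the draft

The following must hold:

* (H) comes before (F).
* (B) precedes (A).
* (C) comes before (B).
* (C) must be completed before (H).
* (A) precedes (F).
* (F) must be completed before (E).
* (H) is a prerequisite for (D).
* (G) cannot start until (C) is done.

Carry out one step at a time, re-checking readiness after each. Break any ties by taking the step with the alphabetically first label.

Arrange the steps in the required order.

(C) is the only step with nothing outstanding, so it goes first.
Now (B), (G) and (H) have their prerequisites met. (B) has the earlier label, so (B) next.
(A) now also ready, so the ready set is {(A), (G), (H)}; (A) has the earlier label → (A).
Ready: (G) and (H). (G) has the earlier label → (G).
(H) needed (C), now all done → (H).
Now (D) and (F) have their prerequisites met. (D) has the earlier label, so (D) next.
That leaves (F) as the only ready step → (F).
(E) needed (F), now all done → (E).

(C) (B) (A) (G) (H) (D) (F) (E)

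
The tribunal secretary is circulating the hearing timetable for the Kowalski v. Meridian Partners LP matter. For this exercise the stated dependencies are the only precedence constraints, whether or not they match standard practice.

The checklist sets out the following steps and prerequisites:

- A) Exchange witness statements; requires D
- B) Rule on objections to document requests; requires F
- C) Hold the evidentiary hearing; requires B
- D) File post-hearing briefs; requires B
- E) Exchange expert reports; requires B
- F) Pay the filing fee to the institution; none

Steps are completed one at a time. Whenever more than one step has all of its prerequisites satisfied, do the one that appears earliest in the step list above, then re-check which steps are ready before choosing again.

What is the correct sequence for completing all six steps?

Only F has no prerequisites, so it is first.
B is the only step now ready → B.
Now C, D and E have their prerequisites met. C is listed earlier, so C next.
D and E are both available; D is listed earlier → D.
A and E are both available; A is listed earlier → A.
E needed B, now all done → E.

F B C D A E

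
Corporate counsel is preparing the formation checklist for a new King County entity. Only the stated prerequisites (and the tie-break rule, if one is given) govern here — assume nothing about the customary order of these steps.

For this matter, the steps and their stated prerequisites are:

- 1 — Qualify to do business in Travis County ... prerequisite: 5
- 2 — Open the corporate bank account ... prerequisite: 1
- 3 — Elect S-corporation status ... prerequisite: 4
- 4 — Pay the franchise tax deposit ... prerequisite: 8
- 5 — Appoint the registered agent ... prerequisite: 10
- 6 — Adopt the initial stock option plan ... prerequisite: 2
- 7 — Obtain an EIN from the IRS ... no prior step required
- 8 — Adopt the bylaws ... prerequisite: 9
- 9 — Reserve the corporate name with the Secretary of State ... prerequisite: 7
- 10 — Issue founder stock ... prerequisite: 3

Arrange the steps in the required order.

7 9 8 4 3 10 5 1 2 6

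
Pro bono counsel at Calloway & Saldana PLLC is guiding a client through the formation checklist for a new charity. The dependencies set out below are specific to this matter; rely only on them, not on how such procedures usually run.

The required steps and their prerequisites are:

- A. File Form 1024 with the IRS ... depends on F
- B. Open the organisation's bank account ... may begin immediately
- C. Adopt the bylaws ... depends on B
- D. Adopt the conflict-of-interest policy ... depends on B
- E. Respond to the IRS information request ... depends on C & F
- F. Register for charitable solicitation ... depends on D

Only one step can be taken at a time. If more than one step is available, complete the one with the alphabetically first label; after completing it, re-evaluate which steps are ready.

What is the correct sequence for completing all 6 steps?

B is the only step with nothing outstanding, so it goes first.
Ready: C and D. C has the earlier label → C.
D needed B, now all done → D.
That leaves F as the only ready step → F.
Now A and E have their prerequisites met. A has the earlier label, so A next.
Next only E has its prerequisites met → E.

B C D F A E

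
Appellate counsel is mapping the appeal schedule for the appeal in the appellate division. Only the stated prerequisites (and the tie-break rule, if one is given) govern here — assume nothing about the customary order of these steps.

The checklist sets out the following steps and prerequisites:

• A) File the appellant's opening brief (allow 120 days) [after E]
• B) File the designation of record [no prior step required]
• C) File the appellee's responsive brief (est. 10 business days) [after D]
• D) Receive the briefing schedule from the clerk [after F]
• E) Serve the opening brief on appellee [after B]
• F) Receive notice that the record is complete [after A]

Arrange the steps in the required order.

Only B has no prerequisites, so it is first.
E needed B, now all done → E.
A needed E, now all done → A.
F is the only step now ready → F.
D needed F, now all done → D.
C is the only step now ready → C.

B E A F D C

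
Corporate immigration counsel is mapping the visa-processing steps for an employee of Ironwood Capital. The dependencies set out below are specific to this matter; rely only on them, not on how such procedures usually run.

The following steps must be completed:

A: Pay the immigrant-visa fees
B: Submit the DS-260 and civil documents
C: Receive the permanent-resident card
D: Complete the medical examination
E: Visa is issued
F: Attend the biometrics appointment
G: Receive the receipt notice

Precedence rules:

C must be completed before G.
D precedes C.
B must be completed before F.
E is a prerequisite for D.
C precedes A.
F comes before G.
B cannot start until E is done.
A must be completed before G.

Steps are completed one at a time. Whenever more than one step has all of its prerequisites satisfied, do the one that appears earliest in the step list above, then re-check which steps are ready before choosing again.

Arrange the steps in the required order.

E B D C A F G

E is the only step with nothing outstanding, so it goes first.
Ready: B and D. B is listed earlier → B.
D and F are both available; D is listed earlier → D.
C now also ready, so the ready set is {C, F}; C is listed earlier → C.
A now also ready, so the ready set is {A, F}; A is listed earlier → A.
F needed B, now all done → F.
G needed A, C and F, now all done → G.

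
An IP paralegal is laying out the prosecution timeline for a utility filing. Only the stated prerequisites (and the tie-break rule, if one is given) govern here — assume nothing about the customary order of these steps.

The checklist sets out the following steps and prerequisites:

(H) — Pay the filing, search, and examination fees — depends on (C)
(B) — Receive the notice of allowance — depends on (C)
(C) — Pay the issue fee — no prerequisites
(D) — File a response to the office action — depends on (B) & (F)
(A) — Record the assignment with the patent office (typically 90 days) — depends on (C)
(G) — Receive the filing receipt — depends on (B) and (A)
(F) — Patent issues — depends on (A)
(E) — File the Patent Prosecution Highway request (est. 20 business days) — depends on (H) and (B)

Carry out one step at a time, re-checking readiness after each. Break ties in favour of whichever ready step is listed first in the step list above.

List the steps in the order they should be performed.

(C) → (H) → (B) → (A) → (G) → (F) → (D) → (E)

(C) has no prerequisites → (C) first.
Ready: (H), (B) and (A). (H) is listed earlier → (H).
Now (B) and (A) have their prerequisites met. (B) is listed earlier, so (B) next.
(A) and (E) are both available; (A) is listed earlier → (A).
Now (G), (F) and (E) have their prerequisites met. (G) is listed earlier, so (G) next.
Now (F) and (E) have their prerequisites met. (F) is listed earlier, so (F) next.
(D) now also ready, so the ready set is {(D), (E)}; (D) is listed earlier → (D).
(E) needed (H) and (B), now all done → (E).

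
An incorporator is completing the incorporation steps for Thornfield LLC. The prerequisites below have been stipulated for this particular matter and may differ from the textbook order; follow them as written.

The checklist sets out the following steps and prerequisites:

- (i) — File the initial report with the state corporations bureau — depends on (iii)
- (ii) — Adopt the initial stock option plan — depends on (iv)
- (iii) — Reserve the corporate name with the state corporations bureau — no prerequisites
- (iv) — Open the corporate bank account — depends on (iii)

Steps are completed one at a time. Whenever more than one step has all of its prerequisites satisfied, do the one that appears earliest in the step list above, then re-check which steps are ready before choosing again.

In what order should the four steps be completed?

(iii) → (i) → (iv) → (ii)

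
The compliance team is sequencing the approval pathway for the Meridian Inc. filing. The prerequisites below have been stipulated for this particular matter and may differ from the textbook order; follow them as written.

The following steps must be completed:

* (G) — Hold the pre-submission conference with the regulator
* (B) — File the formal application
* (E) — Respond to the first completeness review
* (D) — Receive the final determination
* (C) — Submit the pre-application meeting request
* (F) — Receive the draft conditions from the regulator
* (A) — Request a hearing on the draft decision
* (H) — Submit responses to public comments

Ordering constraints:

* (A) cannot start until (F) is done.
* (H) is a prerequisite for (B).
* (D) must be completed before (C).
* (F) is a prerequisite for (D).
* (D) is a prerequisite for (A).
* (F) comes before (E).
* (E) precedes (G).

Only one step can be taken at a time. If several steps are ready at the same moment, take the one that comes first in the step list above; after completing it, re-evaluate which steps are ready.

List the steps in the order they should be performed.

(F), (E), (G), (D), (C), (A), (H), (B)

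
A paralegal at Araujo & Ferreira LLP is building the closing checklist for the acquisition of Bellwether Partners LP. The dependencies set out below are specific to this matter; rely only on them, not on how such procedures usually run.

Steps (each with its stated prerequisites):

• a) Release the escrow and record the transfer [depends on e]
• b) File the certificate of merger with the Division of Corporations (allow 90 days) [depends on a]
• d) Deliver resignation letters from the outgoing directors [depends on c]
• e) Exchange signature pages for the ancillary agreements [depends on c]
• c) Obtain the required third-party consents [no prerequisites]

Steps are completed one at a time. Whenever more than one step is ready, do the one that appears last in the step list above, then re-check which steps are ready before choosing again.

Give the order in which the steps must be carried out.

c, e, d, a, b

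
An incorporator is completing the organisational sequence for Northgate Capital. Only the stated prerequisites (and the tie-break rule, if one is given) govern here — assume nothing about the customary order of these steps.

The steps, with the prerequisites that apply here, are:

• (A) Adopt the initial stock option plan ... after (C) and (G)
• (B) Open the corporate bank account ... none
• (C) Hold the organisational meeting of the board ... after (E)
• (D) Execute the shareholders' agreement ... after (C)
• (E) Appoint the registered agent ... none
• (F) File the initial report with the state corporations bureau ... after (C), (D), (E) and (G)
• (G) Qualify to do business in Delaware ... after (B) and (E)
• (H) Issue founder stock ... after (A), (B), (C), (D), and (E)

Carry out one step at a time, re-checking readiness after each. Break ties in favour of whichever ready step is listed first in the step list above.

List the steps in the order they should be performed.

(B) (E) (C) (D) (G) (A) (F) (H)

(B) and (E) have no prerequisites; (B) is listed earlier, so (B) is first.
That leaves (E) as the only ready step → (E).
Now (C) and (G) have their prerequisites met. (C) is listed earlier, so (C) next.
(D) now also ready, so the ready set is {(D), (G)}; (D) is listed earlier → (D).
(G) is the only step now ready → (G).
(A) and (F) are both available; (A) is listed earlier → (A).
(F) and (H) are both available; (F) is listed earlier → (F).
That leaves (H) as the only ready step → (H).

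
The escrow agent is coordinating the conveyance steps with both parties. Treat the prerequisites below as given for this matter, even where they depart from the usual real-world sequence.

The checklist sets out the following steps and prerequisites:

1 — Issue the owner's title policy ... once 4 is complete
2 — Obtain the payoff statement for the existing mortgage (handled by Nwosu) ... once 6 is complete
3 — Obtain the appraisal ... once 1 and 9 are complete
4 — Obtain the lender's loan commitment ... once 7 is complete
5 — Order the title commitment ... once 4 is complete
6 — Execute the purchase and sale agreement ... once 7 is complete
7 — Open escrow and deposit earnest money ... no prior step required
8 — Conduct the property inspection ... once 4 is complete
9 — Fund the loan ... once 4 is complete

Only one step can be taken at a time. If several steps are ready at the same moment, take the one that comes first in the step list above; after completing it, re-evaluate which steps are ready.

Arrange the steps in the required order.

7 → 4 → 1 → 5 → 6 → 2 → 8 → 9 → 3

Only 7 has no prerequisites, so it is first.
Ready: 4 and 6. 4 is listed earlier → 4.
1, 5, 6, 8 and 9 are all available; 1 is listed earlier → 1.
Ready: 5, 6, 8 and 9. 5 is listed earlier → 5.
6, 8 and 9 are all available; 6 is listed earlier → 6.
Ready: 2, 8 and 9. 2 is listed earlier → 2.
Ready: 8 and 9. 8 is listed earlier → 8.
9 needed 4, now all done → 9.
3 needed 1 and 9, now all done → 3.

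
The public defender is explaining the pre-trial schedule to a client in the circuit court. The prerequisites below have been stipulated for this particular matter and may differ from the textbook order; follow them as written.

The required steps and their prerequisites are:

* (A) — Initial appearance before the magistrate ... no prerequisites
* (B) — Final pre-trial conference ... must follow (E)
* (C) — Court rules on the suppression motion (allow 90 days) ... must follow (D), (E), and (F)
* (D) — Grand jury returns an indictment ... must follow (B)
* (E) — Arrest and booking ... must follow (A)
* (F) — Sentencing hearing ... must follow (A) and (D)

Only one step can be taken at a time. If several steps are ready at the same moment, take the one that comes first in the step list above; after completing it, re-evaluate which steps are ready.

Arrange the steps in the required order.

(A) → (E) → (B) → (D) → (F) → (C)

Only (A) has no prerequisites, so it is first.
(E) needed (A), now all done → (E).
That leaves (B) as the only ready step → (B).
Next only (D) has its prerequisites met → (D).
(F) is the only step now ready → (F).
(C) needed (D), (E) and (F), now all done → (C).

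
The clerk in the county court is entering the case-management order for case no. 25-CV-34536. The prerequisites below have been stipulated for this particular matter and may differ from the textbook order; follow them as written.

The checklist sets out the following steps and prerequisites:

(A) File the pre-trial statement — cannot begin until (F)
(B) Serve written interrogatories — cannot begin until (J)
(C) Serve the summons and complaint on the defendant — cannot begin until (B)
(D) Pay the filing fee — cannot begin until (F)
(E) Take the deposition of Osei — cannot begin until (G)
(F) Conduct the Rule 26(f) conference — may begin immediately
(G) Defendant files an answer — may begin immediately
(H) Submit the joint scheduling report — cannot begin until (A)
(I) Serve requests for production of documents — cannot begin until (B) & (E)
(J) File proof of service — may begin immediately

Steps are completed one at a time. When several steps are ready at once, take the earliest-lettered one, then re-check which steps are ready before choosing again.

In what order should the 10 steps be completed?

(F) → (A) → (D) → (G) → (E) → (H) → (J) → (B) → (C) → (I)

Nothing is required for (F), (G) and (J). (F) has the earlier label → (F) first.
(A) and (D) now also ready, so the ready set is {(A), (D), (G), (J)}; (A) has the earlier label → (A).
Ready: (D), (G), (H) and (J). (D) has the earlier label → (D).
(G), (H) and (J) are all available; (G) has the earlier label → (G).
Ready: (E), (H) and (J). (E) has the earlier label → (E).
Ready: (H) and (J). (H) has the earlier label → (H).
(J) is the only step now ready → (J).
Next only (B) has its prerequisites met → (B).
Ready: (C) and (I). (C) has the earlier label → (C).
Next only (I) has its prerequisites met → (I).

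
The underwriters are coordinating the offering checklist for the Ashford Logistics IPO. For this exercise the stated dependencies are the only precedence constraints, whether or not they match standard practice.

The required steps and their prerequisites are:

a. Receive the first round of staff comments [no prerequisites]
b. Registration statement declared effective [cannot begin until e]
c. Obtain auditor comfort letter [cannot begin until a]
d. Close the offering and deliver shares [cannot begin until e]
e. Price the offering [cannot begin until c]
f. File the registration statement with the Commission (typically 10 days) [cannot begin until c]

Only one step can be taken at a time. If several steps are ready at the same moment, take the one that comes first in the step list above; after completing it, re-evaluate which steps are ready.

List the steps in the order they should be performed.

Only a has no prerequisites, so it is first.
c needed a, now all done → c.
Now e and f have their prerequisites met. e is listed earlier, so e next.
b and d now also ready, so the ready set is {b, d, f}; b is listed earlier → b.
Ready: d and f. d is listed earlier → d.
That leaves f as the only ready step → f.

a → c → e → b → d → f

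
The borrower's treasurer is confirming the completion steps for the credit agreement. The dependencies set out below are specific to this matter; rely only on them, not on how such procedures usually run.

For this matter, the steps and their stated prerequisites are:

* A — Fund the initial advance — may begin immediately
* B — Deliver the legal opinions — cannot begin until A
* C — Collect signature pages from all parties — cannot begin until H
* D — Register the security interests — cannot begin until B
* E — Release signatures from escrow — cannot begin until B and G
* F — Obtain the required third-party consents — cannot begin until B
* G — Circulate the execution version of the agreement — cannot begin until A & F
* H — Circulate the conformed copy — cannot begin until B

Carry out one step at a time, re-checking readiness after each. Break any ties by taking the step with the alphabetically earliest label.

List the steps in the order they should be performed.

A → B → D → F → G → E → H → C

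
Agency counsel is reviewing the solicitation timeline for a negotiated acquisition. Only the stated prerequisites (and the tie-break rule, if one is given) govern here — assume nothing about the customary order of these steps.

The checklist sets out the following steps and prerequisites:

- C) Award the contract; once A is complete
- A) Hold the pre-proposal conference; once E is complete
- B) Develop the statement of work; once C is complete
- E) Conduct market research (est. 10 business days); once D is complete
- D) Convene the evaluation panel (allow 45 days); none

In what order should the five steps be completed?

D → E → A → C → B

D has no prerequisites → D first.
E is the only step now ready → E.
A is the only step now ready → A.
C is the only step now ready → C.
Next only B has its prerequisites met → B.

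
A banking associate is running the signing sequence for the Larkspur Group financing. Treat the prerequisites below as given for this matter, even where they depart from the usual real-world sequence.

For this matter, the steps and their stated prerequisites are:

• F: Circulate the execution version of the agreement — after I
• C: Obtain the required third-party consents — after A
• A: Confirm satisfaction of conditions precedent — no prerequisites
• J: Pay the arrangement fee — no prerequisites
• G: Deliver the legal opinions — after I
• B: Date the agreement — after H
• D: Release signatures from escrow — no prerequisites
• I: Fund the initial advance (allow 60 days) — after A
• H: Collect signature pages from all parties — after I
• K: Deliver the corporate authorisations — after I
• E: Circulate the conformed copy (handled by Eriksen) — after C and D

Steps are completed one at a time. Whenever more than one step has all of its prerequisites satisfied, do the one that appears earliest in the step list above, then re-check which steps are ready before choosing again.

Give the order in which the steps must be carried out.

Nothing is required for A, J and D. A is listed earlier → A first.
Now C, J, D and I have their prerequisites met. C is listed earlier, so C next.
J, D and I are all available; J is listed earlier → J.
Now D and I have their prerequisites met. D is listed earlier, so D next.
E now also ready, so the ready set is {I, E}; I is listed earlier → I.
F, G, H and K now also ready, so the ready set is {F, G, H, K, E}; F is listed earlier → F.
Now G, H, K and E have their prerequisites met. G is listed earlier, so G next.
H, K and E are all available; H is listed earlier → H.
B now also ready, so the ready set is {B, K, E}; B is listed earlier → B.
K and E are both available; K is listed earlier → K.
E needed C and D, now all done → E.

A, C, J, D, I, F, G, H, B, K, E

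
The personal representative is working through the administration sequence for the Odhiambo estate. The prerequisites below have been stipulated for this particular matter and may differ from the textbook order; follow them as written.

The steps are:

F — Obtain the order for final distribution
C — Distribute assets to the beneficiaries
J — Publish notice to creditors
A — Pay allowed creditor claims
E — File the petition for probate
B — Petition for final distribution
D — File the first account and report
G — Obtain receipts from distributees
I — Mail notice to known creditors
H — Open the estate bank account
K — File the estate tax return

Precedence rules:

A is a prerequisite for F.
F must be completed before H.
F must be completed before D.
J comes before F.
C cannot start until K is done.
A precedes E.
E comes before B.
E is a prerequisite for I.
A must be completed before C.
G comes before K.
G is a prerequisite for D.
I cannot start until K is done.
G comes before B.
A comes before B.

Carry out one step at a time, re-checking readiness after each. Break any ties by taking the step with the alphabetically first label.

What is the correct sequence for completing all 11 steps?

Nothing is required for A, G and J. A has the earlier label → A first.
Now E, G and J have their prerequisites met. E has the earlier label, so E next.
Now G and J have their prerequisites met. G has the earlier label, so G next.
B, J and K are all available; B has the earlier label → B.
J and K are both available; J has the earlier label → J.
F and K are both available; F has the earlier label → F.
Ready: D, H and K. D has the earlier label → D.
H and K are both available; H has the earlier label → H.
K needed G, now all done → K.
Ready: C and I. C has the earlier label → C.
I is the only step now ready → I.

A, E, G, B, J, F, D, H, K, C, I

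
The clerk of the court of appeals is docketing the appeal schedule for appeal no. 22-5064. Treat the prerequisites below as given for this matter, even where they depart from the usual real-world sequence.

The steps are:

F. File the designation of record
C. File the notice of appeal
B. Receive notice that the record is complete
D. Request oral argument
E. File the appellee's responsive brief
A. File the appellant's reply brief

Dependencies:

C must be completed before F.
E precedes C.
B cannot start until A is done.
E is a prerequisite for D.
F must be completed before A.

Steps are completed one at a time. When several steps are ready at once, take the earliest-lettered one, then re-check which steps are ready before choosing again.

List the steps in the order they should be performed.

E → C → D → F → A → B

E is the only step with nothing outstanding, so it goes first.
Now C and D have their prerequisites met. C has the earlier label, so C next.
D and F are both available; D has the earlier label → D.
F needed C, now all done → F.
A needed F, now all done → A.
B needed A, now all done → B.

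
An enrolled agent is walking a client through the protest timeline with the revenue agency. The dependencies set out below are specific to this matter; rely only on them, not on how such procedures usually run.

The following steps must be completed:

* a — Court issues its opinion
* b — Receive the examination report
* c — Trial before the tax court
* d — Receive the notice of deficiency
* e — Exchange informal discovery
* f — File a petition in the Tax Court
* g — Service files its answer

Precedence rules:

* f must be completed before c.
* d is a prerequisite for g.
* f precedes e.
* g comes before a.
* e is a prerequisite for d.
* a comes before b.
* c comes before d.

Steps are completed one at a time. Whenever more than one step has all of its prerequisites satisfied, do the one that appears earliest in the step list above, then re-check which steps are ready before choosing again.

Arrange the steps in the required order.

f is the only step with nothing outstanding, so it goes first.
c and e are both available; c is listed earlier → c.
That leaves e as the only ready step → e.
d is the only step now ready → d.
g needed d, now all done → g.
a needed g, now all done → a.
b is the only step now ready → b.

f c e d g a b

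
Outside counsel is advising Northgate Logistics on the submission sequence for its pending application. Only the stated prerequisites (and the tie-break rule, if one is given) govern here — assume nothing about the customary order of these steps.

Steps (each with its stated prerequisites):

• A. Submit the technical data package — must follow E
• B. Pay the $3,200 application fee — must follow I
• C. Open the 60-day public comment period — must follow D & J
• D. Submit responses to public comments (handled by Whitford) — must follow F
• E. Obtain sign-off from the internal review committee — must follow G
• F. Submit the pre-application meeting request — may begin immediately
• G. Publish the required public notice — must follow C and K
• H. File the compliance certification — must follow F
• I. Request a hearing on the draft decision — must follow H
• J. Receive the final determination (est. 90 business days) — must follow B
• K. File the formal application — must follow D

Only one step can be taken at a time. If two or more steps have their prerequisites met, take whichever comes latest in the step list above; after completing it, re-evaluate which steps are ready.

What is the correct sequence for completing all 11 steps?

F is the only step with nothing outstanding, so it goes first.
Now H and D have their prerequisites met. H is listed later, so H next.
I and D are both available; I is listed later → I.
Ready: D and B. D is listed later → D.
K now also ready, so the ready set is {K, B}; K is listed later → K.
Next only B has its prerequisites met → B.
J needed B, now all done → J.
C is the only step now ready → C.
Next only G has its prerequisites met → G.
E needed G, now all done → E.
A needed E, now all done → A.

F, H, I, D, K, B, J, C, G, E, A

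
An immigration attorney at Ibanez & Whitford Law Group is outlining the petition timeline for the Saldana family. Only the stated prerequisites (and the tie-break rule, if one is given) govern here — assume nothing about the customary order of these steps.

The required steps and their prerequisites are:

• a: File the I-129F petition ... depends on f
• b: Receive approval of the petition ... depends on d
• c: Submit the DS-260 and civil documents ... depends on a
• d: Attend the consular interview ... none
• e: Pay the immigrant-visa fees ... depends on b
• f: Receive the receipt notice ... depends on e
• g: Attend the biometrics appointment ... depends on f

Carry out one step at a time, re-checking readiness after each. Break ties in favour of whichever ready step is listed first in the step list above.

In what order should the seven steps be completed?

d, b, e, f, a, c, g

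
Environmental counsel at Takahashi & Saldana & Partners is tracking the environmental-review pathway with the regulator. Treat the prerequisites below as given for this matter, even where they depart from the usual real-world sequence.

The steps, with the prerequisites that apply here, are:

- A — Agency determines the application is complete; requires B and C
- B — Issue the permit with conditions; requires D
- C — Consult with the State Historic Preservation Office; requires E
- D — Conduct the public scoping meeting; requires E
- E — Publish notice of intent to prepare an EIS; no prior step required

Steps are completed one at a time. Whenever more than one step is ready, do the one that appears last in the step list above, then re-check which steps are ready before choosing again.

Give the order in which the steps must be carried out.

E D C B A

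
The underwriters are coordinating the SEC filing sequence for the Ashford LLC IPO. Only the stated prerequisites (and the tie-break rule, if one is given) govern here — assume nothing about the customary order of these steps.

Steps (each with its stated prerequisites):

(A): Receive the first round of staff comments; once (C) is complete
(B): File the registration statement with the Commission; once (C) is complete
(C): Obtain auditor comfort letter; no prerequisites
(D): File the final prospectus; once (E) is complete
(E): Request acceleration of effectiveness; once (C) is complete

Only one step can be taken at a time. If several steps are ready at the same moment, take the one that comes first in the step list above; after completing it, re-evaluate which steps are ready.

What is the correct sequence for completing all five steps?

Only (C) has no prerequisites, so it is first.
Now (A), (B) and (E) have their prerequisites met. (A) is listed earlier, so (A) next.
Ready: (B) and (E). (B) is listed earlier → (B).
Next only (E) has its prerequisites met → (E).
Next only (D) has its prerequisites met → (D).

(C), (A), (B), (E), (D)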